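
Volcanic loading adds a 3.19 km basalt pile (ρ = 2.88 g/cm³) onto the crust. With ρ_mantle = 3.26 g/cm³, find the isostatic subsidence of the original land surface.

2.82 km

Subaerial loading: s = t ρ_load / ρ_m.
s = 3.19 km × 2.88/3.26 = 2.82 km.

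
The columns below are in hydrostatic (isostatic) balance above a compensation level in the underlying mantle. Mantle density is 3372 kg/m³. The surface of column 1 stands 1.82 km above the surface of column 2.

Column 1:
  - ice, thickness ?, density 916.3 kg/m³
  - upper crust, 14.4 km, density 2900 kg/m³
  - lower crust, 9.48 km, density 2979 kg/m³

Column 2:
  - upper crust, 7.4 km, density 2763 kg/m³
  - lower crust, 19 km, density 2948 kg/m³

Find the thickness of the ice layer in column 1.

3.33 km

Take the compensation level at the base of the deeper column (depth z_c below the surface of column 1) and equate Σ ρ_i t_i down to z_c; mantle fills any gap and the z_c terms cancel.
Column 1: x×916.3 + 14.4×2900 + 9.48×2979 + (z_c − 23.88 − x)×3372
Column 2: 1.82×0 + 7.4×2763 + 19×2948 + (z_c − 1.82 − 26.4)×3372
The z_c×3372 term appears on both sides and cancels. Collect the known terms of each column as K = Σ(ρt)_known − 3372 × (depth of known layers): K_1 = 70000.92 − 3372×23.88 = −10522.44; K_2 = 76458.2 − 3372×(1.82 + 26.4) = −18699.64.
Balance: K_1 − x×(3372 − 916.3) = K_2, so x = (K_1 − K_2)/(3372 − 916.3) = 8177.2/2455.7 = 3.33 km.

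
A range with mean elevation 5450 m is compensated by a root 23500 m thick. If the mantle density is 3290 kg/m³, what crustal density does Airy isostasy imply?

2670 kg/m³

ρ_c h = (ρ_m − ρ_c) r → ρ_c (h + r) = ρ_m r → ρ_c = ρ_m r / (h + r).
ρ_c = 3290 × 23500 m / (5450 m + 23500 m) = 2670 kg/m³.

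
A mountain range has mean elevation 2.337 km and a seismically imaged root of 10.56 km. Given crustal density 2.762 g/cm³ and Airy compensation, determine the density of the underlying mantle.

3.37 g/cm³

Airy balance: ρ_c h = (ρ_m − ρ_c) r → ρ_m = ρ_c (1 + h/r).
ρ_m = 2.762 × (1 + 2.337 km/10.56 km) = 3.37 g/cm³.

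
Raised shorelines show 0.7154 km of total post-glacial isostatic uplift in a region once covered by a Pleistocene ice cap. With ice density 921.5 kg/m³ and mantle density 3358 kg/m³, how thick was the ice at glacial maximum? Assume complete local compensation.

2.61 km

u = t ρ_ice/ρ_m → t = u ρ_m/ρ_ice = 0.7154 km × 3358/921.5 = 2.61 km.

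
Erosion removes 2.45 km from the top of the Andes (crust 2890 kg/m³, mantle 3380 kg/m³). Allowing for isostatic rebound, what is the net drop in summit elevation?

0.355 km

Rebound u = e ρ_c/ρ_m = 2.45 km × 2890/3380 = 2.095 km.
Net surface drop = e − u = 2.45 km − 2.095 km = e (ρ_m − ρ_c)/ρ_m = 0.355 km.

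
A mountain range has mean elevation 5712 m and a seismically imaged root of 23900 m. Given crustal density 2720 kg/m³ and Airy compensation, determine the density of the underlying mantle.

Airy balance: ρ_c h = (ρ_m − ρ_c) r → ρ_m = ρ_c (1 + h/r).
ρ_m = 2720 × (1 + 5712 m/23900 m) = 3370 kg/m³.

3370 kg/m³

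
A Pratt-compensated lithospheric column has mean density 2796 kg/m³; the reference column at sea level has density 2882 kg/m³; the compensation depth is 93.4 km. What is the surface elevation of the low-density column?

ρ_ref D = ρ (D + h) → h = D (ρ_ref − ρ)/ρ.
h = 93.4 km × (2882 − 2796)/2796 = 2.87 km.

2.87 km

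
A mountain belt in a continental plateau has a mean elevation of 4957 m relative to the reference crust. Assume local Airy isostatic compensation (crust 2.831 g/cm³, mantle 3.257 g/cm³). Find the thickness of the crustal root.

Isostatic balance requires: the weight of the topography is balanced by the buoyancy of the root, ρ_c h = (ρ_m − ρ_c) r.
r = h · ρ_c / (ρ_m − ρ_c) = 4957 m × 2.831 / (3.257 − 2.831) = 32900 m.

32900 m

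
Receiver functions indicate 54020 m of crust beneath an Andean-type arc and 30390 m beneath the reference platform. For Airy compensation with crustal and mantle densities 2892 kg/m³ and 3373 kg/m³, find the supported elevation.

3370 m

Excess crust Δ = 54020 m − 30390 m = 23630 m, split between elevation h and root r with h + r = Δ.
Airy balance ρ_c h = (ρ_m − ρ_c) r gives r = h ρ_c/(ρ_m − ρ_c), so h (1 + ρ_c/(ρ_m − ρ_c)) = Δ, i.e. h = Δ (ρ_m − ρ_c)/ρ_m.
h = 23630 m × 481/3373 = 3370 m.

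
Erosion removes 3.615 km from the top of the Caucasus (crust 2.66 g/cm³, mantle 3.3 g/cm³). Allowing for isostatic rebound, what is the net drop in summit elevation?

Rebound u = e ρ_c/ρ_m = 3.615 km × 2.66/3.3 = 2.914 km.
Net surface drop = e − u = 3.615 km − 2.914 km = e (ρ_m − ρ_c)/ρ_m = 0.701 km.

0.701 km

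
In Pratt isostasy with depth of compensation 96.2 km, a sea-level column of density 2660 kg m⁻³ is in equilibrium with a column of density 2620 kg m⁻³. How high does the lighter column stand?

1.47 km

ρ_ref D = ρ (D + h) → h = D (ρ_ref − ρ)/ρ.
h = 96.2 km × (2660 − 2620)/2620 = 1.47 km.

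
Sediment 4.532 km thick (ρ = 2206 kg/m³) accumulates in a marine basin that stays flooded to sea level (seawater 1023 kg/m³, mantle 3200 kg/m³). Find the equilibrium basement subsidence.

Submarine loading: the sediment displaces seawater, and the subsidence is in turn flooded, so s (ρ_m − ρ_w) = t (ρ_sed − ρ_w).
s = 4.532 km × (2206 − 1023) / (3200 − 1023) = 2.46 km.

2.46 km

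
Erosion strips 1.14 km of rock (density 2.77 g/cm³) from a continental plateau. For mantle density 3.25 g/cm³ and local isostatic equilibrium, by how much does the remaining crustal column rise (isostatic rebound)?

0.972 km

Unloading: uplift u = e ρ_c/ρ_m = 1.14 km × 2.77/3.25 = 0.972 km.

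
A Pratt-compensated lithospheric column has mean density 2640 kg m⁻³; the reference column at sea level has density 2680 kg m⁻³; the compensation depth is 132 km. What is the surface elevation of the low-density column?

ρ_ref D = ρ (D + h) → h = D (ρ_ref − ρ)/ρ.
h = 132 km × (2680 − 2640)/2640 = 2 km.

2 km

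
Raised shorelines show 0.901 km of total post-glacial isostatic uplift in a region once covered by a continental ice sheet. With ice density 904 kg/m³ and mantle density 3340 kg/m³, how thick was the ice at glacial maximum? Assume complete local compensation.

u = t ρ_ice/ρ_m → t = u ρ_m/ρ_ice = 0.901 km × 3340/904 = 3.33 km.

3.33 km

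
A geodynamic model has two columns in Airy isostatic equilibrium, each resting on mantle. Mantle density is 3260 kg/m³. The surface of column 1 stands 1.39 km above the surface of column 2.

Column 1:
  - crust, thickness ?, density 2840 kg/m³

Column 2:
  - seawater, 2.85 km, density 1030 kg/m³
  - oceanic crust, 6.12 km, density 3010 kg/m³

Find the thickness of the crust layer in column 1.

Take the compensation level at the base of the deeper column (depth z_c below the surface of column 1) and equate Σ ρ_i t_i down to z_c; mantle fills any gap and the z_c terms cancel.
Column 1: x×2840 + (z_c − 0 − x)×3260
Column 2: 1.39×0 + 2.85×1030 + 6.12×3010 + (z_c − 1.39 − 8.97)×3260
The z_c×3260 term appears on both sides and cancels. Collect the known terms of each column as K = Σ(ρt)_known − 3260 × (depth of known layers): K_1 = 0 − 3260×0 = 0; K_2 = 21356.7 − 3260×(1.39 + 8.97) = −12416.9.
Balance: K_1 − x×(3260 − 2840) = K_2, so x = (K_1 − K_2)/(3260 − 2840) = 12416.9/420 = 29.6 km.

29.6 km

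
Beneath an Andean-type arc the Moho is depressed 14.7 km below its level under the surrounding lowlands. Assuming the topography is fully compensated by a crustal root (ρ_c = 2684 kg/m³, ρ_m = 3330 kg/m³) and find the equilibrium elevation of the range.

In Airy isostatic equilibrium: ρ_c h = (ρ_m − ρ_c) r.
h = r (ρ_m − ρ_c) / ρ_c = 14.7 km × (3330 − 2684) / 2684 = 3.54 km.

3.54 km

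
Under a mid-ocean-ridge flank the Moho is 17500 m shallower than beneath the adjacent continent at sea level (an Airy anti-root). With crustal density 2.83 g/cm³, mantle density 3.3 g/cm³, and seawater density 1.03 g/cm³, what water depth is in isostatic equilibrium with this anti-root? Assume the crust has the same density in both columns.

Replacing a thickness d of crust by seawater at the top must be balanced by replacing crust with mantle at the base: d (ρ_c − ρ_w) = a (ρ_m − ρ_c).
d = a (ρ_m − ρ_c)/(ρ_c − ρ_w) = 17500 m × 0.47/1.8 = 4570 m.

4570 m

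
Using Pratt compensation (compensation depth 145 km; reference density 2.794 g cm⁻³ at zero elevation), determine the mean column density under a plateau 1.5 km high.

2.77 g cm⁻³

Pratt balance: ρ_ref D = ρ (D + h).
ρ = ρ_ref D/(D + h) = 2.794 × 145 km/(145 km + 1.5 km) = 2.77 g cm⁻³.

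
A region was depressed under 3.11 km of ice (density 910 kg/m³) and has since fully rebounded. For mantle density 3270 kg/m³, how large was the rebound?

0.865 km

Removing the load lets mantle flow back in; uplift u satisfies ρ_ice t = ρ_m u.
u = t ρ_ice/ρ_m = 3.11 km × 910/3270 = 0.865 km.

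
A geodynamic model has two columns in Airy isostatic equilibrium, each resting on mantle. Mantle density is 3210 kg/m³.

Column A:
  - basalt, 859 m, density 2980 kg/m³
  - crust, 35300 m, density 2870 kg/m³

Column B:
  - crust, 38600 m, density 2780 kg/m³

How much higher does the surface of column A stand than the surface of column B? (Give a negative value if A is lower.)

For any compensation level in the mantle, the mantle terms cancel and isostasy reduces to e = (Σt_A − Σt_B) − (Σ(ρt)_A − Σ(ρt)_B) / ρ_m.
Σt_A = 36159 m; Σt_B = 38600 m; Σ(ρt)_A = 103870820; Σ(ρt)_B = 107308000 (in m·kg/m³).
e = (36159 − 38600) − (103870820 − 107308000) / 3210 = −1370 m.

−1370 m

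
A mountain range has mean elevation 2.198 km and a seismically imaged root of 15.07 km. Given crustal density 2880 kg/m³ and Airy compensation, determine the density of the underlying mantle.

3300 kg/m³

Airy balance: ρ_c h = (ρ_m − ρ_c) r → ρ_m = ρ_c (1 + h/r).
ρ_m = 2880 × (1 + 2.198 km/15.07 km) = 3300 kg/m³.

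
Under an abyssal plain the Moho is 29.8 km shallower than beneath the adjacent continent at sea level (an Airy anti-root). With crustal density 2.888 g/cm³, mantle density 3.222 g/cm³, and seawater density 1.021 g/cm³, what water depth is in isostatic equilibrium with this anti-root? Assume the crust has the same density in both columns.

5.33 km

Replacing a thickness d of crust by seawater at the top must be balanced by replacing crust with mantle at the base: d (ρ_c − ρ_w) = a (ρ_m − ρ_c).
d = a (ρ_m − ρ_c)/(ρ_c − ρ_w) = 29.8 km × 0.334/1.867 = 5.33 km.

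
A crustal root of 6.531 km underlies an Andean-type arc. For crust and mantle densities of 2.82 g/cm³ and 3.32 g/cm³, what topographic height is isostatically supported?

1.16 km

Equating mass per unit area of the two columns: ρ_c h = (ρ_m − ρ_c) r.
h = r (ρ_m − ρ_c) / ρ_c = 6.531 km × (3.32 − 2.82) / 2.82 = 1.16 km.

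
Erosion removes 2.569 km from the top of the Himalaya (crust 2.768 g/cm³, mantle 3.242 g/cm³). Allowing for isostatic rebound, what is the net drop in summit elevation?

Rebound u = e ρ_c/ρ_m = 2.569 km × 2.768/3.242 = 2.193 km.
Net surface drop = e − u = 2.569 km − 2.193 km = e (ρ_m − ρ_c)/ρ_m = 0.376 km.

0.376 km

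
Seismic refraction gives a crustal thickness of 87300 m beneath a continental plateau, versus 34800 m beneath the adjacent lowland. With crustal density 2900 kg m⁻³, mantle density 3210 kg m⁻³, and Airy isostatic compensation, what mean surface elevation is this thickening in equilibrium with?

Excess crust Δ = 87300 m − 34800 m = 52500 m, split between elevation h and root r with h + r = Δ.
Airy balance ρ_c h = (ρ_m − ρ_c) r gives r = h ρ_c/(ρ_m − ρ_c), so h (1 + ρ_c/(ρ_m − ρ_c)) = Δ, i.e. h = Δ (ρ_m − ρ_c)/ρ_m.
h = 52500 m × 310/3210 = 5070 m.

5070 m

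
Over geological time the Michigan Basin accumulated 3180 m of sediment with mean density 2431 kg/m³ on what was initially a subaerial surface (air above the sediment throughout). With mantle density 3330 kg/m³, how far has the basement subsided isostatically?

Subaerial load: s = t ρ_sed / ρ_m = 3180 m × 2431/3330 = 2320 m.

2320 m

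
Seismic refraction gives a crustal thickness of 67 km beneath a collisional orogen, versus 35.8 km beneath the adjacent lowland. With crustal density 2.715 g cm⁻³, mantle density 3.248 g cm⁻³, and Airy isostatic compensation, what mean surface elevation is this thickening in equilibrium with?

5.12 km

Excess crust Δ = 67 km − 35.8 km = 31.2 km, split between elevation h and root r with h + r = Δ.
Airy balance ρ_c h = (ρ_m − ρ_c) r gives r = h ρ_c/(ρ_m − ρ_c), so h (1 + ρ_c/(ρ_m − ρ_c)) = Δ, i.e. h = Δ (ρ_m − ρ_c)/ρ_m.
h = 31.2 km × 0.533/3.248 = 5.12 km.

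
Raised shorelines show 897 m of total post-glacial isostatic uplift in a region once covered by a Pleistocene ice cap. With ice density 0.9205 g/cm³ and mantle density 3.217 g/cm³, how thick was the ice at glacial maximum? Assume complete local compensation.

u = t ρ_ice/ρ_m → t = u ρ_m/ρ_ice = 897 m × 3.217/0.9205 = 3130 m.

3130 m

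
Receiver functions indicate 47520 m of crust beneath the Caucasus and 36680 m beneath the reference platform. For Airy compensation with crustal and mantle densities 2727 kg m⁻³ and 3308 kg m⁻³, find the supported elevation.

Excess crust Δ = 47520 m − 36680 m = 10840 m, split between elevation h and root r with h + r = Δ.
Airy balance ρ_c h = (ρ_m − ρ_c) r gives r = h ρ_c/(ρ_m − ρ_c), so h (1 + ρ_c/(ρ_m − ρ_c)) = Δ, i.e. h = Δ (ρ_m − ρ_c)/ρ_m.
h = 10840 m × 581/3308 = 1900 m.

1900 m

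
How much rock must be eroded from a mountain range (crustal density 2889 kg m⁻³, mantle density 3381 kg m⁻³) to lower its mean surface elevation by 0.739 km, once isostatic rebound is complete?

Net drop Δ = e − u = e − e ρ_c/ρ_m = e (ρ_m − ρ_c)/ρ_m.
e = Δ ρ_m/(ρ_m − ρ_c) = 0.739 km × 3381/492 = 5.08 km.

5.08 km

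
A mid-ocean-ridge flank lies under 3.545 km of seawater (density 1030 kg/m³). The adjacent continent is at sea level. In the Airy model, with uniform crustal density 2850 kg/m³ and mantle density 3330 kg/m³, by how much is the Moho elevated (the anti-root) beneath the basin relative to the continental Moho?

Isostatic balance requires: replacing crust with seawater at the top is compensated by replacing crust with mantle at the base: d (ρ_c − ρ_w) = a (ρ_m − ρ_c).
a = d (ρ_c − ρ_w)/(ρ_m − ρ_c) = 3.545 km × 1820/480 = 13.4 km.

13.4 km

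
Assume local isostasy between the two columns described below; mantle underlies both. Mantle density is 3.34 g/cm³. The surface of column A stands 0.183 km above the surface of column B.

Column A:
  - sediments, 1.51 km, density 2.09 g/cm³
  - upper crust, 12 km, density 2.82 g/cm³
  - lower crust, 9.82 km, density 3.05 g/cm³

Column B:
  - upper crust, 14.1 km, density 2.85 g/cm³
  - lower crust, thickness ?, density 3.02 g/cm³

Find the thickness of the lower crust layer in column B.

10.8 km

Take the compensation level at the base of the deeper column (depth z_c below the surface of column A) and equate Σ ρ_i t_i down to z_c; mantle fills any gap and the z_c terms cancel.
Column A: 1.51×2.09 + 12×2.82 + 9.82×3.05 + (z_c − 23.33)×3.34
Column B: 0.183×0 + 14.1×2.85 + x×3.02 + (z_c − 0.183 − 14.1 − x)×3.34
The z_c×3.34 term appears on both sides and cancels. Collect the known terms of each column as K = Σ(ρt)_known − 3.34 × (depth of known layers): K_A = 66.9469 − 3.34×23.33 = −10.9753; K_B = 40.185 − 3.34×(0.183 + 14.1) = −7.52022.
Balance: K_A = K_B − x×(3.34 − 3.02), so x = (K_B − K_A)/(3.34 − 3.02) = 3.45508/0.32 = 10.8 km.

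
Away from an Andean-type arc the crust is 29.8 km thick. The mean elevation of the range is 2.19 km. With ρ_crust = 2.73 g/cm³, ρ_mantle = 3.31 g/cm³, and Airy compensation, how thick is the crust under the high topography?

42.3 km

Root depth r = h ρ_c / (ρ_m − ρ_c) = 2.19 km × 2.73 / 0.58 = 10.31 km.
Total thickness = T + h + r = 29.8 km + 2.19 km + 10.31 km = 42.3 km.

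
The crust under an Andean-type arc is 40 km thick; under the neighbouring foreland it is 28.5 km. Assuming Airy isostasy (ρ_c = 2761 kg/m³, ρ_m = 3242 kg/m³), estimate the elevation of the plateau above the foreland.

1.71 km

Excess crust Δ = 40 km − 28.5 km = 11.5 km, split between elevation h and root r with h + r = Δ.
Airy balance ρ_c h = (ρ_m − ρ_c) r gives r = h ρ_c/(ρ_m − ρ_c), so h (1 + ρ_c/(ρ_m − ρ_c)) = Δ, i.e. h = Δ (ρ_m − ρ_c)/ρ_m.
h = 11.5 km × 481/3242 = 1.71 km.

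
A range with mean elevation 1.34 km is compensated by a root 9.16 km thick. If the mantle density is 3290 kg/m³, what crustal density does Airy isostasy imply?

ρ_c h = (ρ_m − ρ_c) r → ρ_c (h + r) = ρ_m r → ρ_c = ρ_m r / (h + r).
ρ_c = 3290 × 9.16 km / (1.34 km + 9.16 km) = 2870 kg/m³.

2870 kg/m³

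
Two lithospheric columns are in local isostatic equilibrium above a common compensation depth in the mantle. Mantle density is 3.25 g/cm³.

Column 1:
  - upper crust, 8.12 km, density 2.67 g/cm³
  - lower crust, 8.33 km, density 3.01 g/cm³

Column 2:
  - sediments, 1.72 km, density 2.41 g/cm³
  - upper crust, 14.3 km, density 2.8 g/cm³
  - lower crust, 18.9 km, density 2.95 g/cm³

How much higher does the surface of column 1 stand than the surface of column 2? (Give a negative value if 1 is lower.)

−2.1 km

For any compensation level in the mantle, the mantle terms cancel and isostasy reduces to e = (Σt_1 − Σt_2) − (Σ(ρt)_1 − Σ(ρt)_2) / ρ_m.
Σt_1 = 16.45 km; Σt_2 = 34.92 km; Σ(ρt)_1 = 46.7537; Σ(ρt)_2 = 99.9402 (in km·g/cm³).
e = (16.45 − 34.92) − (46.7537 − 99.9402) / 3.25 = −2.1 km.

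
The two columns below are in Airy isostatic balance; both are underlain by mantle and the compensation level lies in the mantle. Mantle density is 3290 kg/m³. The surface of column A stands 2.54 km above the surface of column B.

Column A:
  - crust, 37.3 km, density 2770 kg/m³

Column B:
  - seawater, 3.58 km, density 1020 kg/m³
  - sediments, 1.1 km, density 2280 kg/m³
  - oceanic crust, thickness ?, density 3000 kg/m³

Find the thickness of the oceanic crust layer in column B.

6.21 km

Take the compensation level at the base of the deeper column (depth z_c below the surface of column A) and equate Σ ρ_i t_i down to z_c; mantle fills any gap and the z_c terms cancel.
Column A: 37.3×2770 + (z_c − 37.3)×3290
Column B: 2.54×0 + 3.58×1020 + 1.1×2280 + x×3000 + (z_c − 2.54 − 4.68 − x)×3290
The z_c×3290 term appears on both sides and cancels. Collect the known terms of each column as K = Σ(ρt)_known − 3290 × (depth of known layers): K_A = 103321 − 3290×37.3 = −19396; K_B = 6159.6 − 3290×(2.54 + 4.68) = −17594.2.
Balance: K_A = K_B − x×(3290 − 3000), so x = (K_B − K_A)/(3290 − 3000) = 1801.8/290 = 6.21 km.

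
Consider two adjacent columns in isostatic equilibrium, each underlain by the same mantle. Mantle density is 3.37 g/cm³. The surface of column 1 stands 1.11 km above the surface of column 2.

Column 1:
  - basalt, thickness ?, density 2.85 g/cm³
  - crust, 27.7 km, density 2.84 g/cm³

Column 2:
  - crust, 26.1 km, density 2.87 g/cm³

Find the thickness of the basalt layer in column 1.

4.06 km

Take the compensation level at the base of the deeper column (depth z_c below the surface of column 1) and equate Σ ρ_i t_i down to z_c; mantle fills any gap and the z_c terms cancel.
Column 1: x×2.85 + 27.7×2.84 + (z_c − 27.7 − x)×3.37
Column 2: 1.11×0 + 26.1×2.87 + (z_c − 1.11 − 26.1)×3.37
The z_c×3.37 term appears on both sides and cancels. Collect the known terms of each column as K = Σ(ρt)_known − 3.37 × (depth of known layers): K_1 = 78.668 − 3.37×27.7 = −14.681; K_2 = 74.907 − 3.37×(1.11 + 26.1) = −16.7907.
Balance: K_1 − x×(3.37 − 2.85) = K_2, so x = (K_1 − K_2)/(3.37 − 2.85) = 2.1097/0.52 = 4.06 km.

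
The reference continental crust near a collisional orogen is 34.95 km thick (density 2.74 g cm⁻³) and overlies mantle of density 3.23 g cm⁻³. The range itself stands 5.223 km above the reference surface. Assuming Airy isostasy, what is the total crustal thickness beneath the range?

69.4 km

Root depth r = h ρ_c / (ρ_m − ρ_c) = 5.223 km × 2.74 / 0.49 = 29.21 km.
Total thickness = T + h + r = 34.95 km + 5.223 km + 29.21 km = 69.4 km.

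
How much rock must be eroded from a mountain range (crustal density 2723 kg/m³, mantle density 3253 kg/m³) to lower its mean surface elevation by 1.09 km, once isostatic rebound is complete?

Net drop Δ = e − u = e − e ρ_c/ρ_m = e (ρ_m − ρ_c)/ρ_m.
e = Δ ρ_m/(ρ_m − ρ_c) = 1.09 km × 3253/530 = 6.69 km.

6.69 km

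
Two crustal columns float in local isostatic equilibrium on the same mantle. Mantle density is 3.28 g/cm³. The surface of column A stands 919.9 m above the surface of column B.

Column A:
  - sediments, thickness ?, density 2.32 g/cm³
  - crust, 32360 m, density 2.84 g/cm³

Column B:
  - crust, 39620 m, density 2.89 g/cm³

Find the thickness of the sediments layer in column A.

Take the compensation level at the base of the deeper column (depth z_c below the surface of column A) and equate Σ ρ_i t_i down to z_c; mantle fills any gap and the z_c terms cancel.
Column A: x×2.32 + 32360×2.84 + (z_c − 32360 − x)×3.28
Column B: 919.9×0 + 39620×2.89 + (z_c − 919.9 − 39620)×3.28
The z_c×3.28 term appears on both sides and cancels. Collect the known terms of each column as K = Σ(ρt)_known − 3.28 × (depth of known layers): K_A = 91902.4 − 3.28×32360 = −14238.4; K_B = 114501.8 − 3.28×(919.9 + 39620) = −18469.072.
Balance: K_A − x×(3.28 − 2.32) = K_B, so x = (K_A − K_B)/(3.28 − 2.32) = 4230.67/0.96 = 4410 m.

4410 m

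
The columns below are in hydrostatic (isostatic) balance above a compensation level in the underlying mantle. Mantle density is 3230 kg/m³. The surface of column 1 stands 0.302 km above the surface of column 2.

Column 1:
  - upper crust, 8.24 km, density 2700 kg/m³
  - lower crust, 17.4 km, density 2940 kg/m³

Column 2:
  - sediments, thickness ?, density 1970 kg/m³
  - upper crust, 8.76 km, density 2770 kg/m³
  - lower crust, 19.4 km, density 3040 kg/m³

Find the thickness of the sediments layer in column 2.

Take the compensation level at the base of the deeper column (depth z_c below the surface of column 1) and equate Σ ρ_i t_i down to z_c; mantle fills any gap and the z_c terms cancel.
Column 1: 8.24×2700 + 17.4×2940 + (z_c − 25.64)×3230
Column 2: 0.302×0 + x×1970 + 8.76×2770 + 19.4×3040 + (z_c − 0.302 − 28.16 − x)×3230
The z_c×3230 term appears on both sides and cancels. Collect the known terms of each column as K = Σ(ρt)_known − 3230 × (depth of known layers): K_1 = 73404 − 3230×25.64 = −9413.2; K_2 = 83241.2 − 3230×(0.302 + 28.16) = −8691.06.
Balance: K_1 = K_2 − x×(3230 − 1970), so x = (K_2 − K_1)/(3230 − 1970) = 722.14/1260 = 0.573 km.

0.573 km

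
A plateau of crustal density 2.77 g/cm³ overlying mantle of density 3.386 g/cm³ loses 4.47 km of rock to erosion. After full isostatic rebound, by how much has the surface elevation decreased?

0.813 km

Rebound u = e ρ_c/ρ_m = 4.47 km × 2.77/3.386 = 3.657 km.
Net surface drop = e − u = 4.47 km − 3.657 km = e (ρ_m − ρ_c)/ρ_m = 0.813 km.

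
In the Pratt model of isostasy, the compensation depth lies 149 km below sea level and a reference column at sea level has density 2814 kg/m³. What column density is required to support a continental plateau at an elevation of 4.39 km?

Pratt balance: ρ_ref D = ρ (D + h).
ρ = ρ_ref D/(D + h) = 2814 × 149 km/(149 km + 4.39 km) = 2730 kg/m³.

2730 kg/m³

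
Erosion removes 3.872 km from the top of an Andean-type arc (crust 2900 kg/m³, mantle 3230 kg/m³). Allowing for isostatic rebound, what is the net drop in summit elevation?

Rebound u = e ρ_c/ρ_m = 3.872 km × 2900/3230 = 3.476 km.
Net surface drop = e − u = 3.872 km − 3.476 km = e (ρ_m − ρ_c)/ρ_m = 0.396 km.

0.396 km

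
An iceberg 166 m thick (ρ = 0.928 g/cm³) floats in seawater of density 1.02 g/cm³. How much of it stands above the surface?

15 m

Floating equilibrium: submerged depth d = t ρ_obj/ρ_fluid = 166 m × 0.928/1.02 = 151 m.
Freeboard = t − d = 166 m − 151 m = 15 m.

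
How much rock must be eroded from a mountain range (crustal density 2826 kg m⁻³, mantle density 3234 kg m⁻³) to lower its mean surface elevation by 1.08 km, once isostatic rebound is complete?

8.56 km

Net drop Δ = e − u = e − e ρ_c/ρ_m = e (ρ_m − ρ_c)/ρ_m.
e = Δ ρ_m/(ρ_m − ρ_c) = 1.08 km × 3234/408 = 8.56 km.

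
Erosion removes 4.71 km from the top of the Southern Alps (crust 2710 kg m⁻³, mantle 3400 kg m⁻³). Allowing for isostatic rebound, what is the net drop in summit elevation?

0.956 km

Rebound u = e ρ_c/ρ_m = 4.71 km × 2710/3400 = 3.754 km.
Net surface drop = e − u = 4.71 km − 3.754 km = e (ρ_m − ρ_c)/ρ_m = 0.956 km.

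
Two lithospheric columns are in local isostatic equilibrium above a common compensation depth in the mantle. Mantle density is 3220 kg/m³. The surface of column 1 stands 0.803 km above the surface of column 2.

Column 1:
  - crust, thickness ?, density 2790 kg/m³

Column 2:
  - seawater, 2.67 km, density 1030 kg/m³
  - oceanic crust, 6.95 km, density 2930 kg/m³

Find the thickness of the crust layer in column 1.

Take the compensation level at the base of the deeper column (depth z_c below the surface of column 1) and equate Σ ρ_i t_i down to z_c; mantle fills any gap and the z_c terms cancel.
Column 1: x×2790 + (z_c − 0 − x)×3220
Column 2: 0.803×0 + 2.67×1030 + 6.95×2930 + (z_c − 0.803 − 9.62)×3220
The z_c×3220 term appears on both sides and cancels. Collect the known terms of each column as K = Σ(ρt)_known − 3220 × (depth of known layers): K_1 = 0 − 3220×0 = 0; K_2 = 23113.6 − 3220×(0.803 + 9.62) = −10448.46.
Balance: K_1 − x×(3220 − 2790) = K_2, so x = (K_1 − K_2)/(3220 − 2790) = 10448.5/430 = 24.3 km.

24.3 km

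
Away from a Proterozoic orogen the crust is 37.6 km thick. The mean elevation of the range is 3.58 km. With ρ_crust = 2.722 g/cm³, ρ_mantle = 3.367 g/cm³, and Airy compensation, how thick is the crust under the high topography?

56.3 km

Root depth r = h ρ_c / (ρ_m − ρ_c) = 3.58 km × 2.722 / 0.645 = 15.11 km.
Total thickness = T + h + r = 37.6 km + 3.58 km + 15.11 km = 56.3 km.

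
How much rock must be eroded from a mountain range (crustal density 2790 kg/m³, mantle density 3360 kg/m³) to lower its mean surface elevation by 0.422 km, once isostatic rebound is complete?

Net drop Δ = e − u = e − e ρ_c/ρ_m = e (ρ_m − ρ_c)/ρ_m.
e = Δ ρ_m/(ρ_m − ρ_c) = 0.422 km × 3360/570 = 2.49 km.

2.49 km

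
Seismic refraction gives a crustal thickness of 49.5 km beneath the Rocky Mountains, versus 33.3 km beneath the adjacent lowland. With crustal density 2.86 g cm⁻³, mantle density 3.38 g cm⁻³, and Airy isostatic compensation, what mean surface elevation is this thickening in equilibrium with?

Excess crust Δ = 49.5 km − 33.3 km = 16.2 km, split between elevation h and root r with h + r = Δ.
Airy balance ρ_c h = (ρ_m − ρ_c) r gives r = h ρ_c/(ρ_m − ρ_c), so h (1 + ρ_c/(ρ_m − ρ_c)) = Δ, i.e. h = Δ (ρ_m − ρ_c)/ρ_m.
h = 16.2 km × 0.52/3.38 = 2.49 km.

2.49 km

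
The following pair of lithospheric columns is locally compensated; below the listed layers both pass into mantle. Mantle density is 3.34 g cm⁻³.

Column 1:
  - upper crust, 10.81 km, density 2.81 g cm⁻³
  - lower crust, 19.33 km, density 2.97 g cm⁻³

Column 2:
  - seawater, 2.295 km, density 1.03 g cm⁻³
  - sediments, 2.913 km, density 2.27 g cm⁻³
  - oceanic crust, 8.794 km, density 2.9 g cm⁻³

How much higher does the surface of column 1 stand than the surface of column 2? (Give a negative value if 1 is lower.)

0.178 km

For any compensation level in the mantle, the mantle terms cancel and isostasy reduces to e = (Σt_1 − Σt_2) − (Σ(ρt)_1 − Σ(ρt)_2) / ρ_m.
Σt_1 = 30.14 km; Σt_2 = 14.002 km; Σ(ρt)_1 = 87.7862; Σ(ρt)_2 = 34.47896 (in km·g cm⁻³).
e = (30.14 − 14.002) − (87.7862 − 34.47896) / 3.34 = 0.178 km.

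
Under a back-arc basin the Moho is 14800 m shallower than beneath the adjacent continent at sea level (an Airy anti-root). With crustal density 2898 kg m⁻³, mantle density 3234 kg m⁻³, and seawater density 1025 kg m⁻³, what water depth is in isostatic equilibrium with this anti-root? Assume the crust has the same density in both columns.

Replacing a thickness d of crust by seawater at the top must be balanced by replacing crust with mantle at the base: d (ρ_c − ρ_w) = a (ρ_m − ρ_c).
d = a (ρ_m − ρ_c)/(ρ_c − ρ_w) = 14800 m × 336/1873 = 2650 m.

2650 m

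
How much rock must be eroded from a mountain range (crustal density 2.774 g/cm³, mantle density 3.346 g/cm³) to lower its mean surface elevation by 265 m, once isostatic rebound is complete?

Net drop Δ = e − u = e − e ρ_c/ρ_m = e (ρ_m − ρ_c)/ρ_m.
e = Δ ρ_m/(ρ_m − ρ_c) = 265 m × 3.346/0.572 = 1550 m.

1550 m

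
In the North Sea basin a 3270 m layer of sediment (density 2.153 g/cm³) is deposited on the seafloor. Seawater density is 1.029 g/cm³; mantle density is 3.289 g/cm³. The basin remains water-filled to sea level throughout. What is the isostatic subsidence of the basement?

1630 m

Submarine loading: the sediment displaces seawater, and the subsidence is in turn flooded, so s (ρ_m − ρ_w) = t (ρ_sed − ρ_w).
s = 3270 m × (2.153 − 1.029) / (3.289 − 1.029) = 1630 m.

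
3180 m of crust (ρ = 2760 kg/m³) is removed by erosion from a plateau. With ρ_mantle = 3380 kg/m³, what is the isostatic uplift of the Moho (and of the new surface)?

2600 m

Unloading: uplift u = e ρ_c/ρ_m = 3180 m × 2760/3380 = 2600 m.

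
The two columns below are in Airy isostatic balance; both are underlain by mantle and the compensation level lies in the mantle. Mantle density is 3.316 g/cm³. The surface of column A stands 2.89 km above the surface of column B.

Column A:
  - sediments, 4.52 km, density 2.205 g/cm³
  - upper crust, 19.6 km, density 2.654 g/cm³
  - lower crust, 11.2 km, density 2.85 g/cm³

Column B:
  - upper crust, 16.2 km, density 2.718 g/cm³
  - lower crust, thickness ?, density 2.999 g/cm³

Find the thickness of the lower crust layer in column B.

Take the compensation level at the base of the deeper column (depth z_c below the surface of column A) and equate Σ ρ_i t_i down to z_c; mantle fills any gap and the z_c terms cancel.
Column A: 4.52×2.205 + 19.6×2.654 + 11.2×2.85 + (z_c − 35.32)×3.316
Column B: 2.89×0 + 16.2×2.718 + x×2.999 + (z_c − 2.89 − 16.2 − x)×3.316
The z_c×3.316 term appears on both sides and cancels. Collect the known terms of each column as K = Σ(ρt)_known − 3.316 × (depth of known layers): K_A = 93.905 − 3.316×35.32 = −23.21612; K_B = 44.0316 − 3.316×(2.89 + 16.2) = −19.27084.
Balance: K_A = K_B − x×(3.316 − 2.999), so x = (K_B − K_A)/(3.316 − 2.999) = 3.94528/0.317 = 12.4 km.

12.4 km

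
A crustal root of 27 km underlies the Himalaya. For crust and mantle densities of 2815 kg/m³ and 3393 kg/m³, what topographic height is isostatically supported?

For local isostatic compensation: ρ_c h = (ρ_m − ρ_c) r.
h = r (ρ_m − ρ_c) / ρ_c = 27 km × (3393 − 2815) / 2815 = 5.54 km.

5.54 km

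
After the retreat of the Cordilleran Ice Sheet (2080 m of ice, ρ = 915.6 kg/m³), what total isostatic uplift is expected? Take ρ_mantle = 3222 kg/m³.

Removing the load lets mantle flow back in; uplift u satisfies ρ_ice t = ρ_m u.
u = t ρ_ice/ρ_m = 2080 m × 915.6/3222 = 591 m.

591 m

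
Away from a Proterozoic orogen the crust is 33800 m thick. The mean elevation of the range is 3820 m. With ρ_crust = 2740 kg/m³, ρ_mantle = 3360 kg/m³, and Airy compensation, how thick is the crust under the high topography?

54500 m

Root depth r = h ρ_c / (ρ_m − ρ_c) = 3820 m × 2740 / 620 = 16880 m.
Total thickness = T + h + r = 33800 m + 3820 m + 16880 m = 54500 m.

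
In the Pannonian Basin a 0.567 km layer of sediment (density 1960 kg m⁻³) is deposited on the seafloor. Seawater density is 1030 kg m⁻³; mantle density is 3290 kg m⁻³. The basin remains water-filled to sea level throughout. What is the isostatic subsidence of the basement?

Submarine loading: the sediment displaces seawater, and the subsidence is in turn flooded, so s (ρ_m − ρ_w) = t (ρ_sed − ρ_w).
s = 0.567 km × (1960 − 1030) / (3290 − 1030) = 0.233 km.

0.233 km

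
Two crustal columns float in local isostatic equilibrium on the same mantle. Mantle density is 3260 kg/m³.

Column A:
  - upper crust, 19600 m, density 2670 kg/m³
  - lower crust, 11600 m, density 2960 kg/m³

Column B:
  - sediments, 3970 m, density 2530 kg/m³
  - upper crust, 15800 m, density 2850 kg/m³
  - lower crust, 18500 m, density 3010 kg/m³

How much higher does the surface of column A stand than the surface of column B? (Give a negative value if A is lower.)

320 m

For any compensation level in the mantle, the mantle terms cancel and isostasy reduces to e = (Σt_A − Σt_B) − (Σ(ρt)_A − Σ(ρt)_B) / ρ_m.
Σt_A = 31200 m; Σt_B = 38270 m; Σ(ρt)_A = 86668000; Σ(ρt)_B = 110759100 (in m·kg/m³).
e = (31200 − 38270) − (86668000 − 110759100) / 3260 = 320 m.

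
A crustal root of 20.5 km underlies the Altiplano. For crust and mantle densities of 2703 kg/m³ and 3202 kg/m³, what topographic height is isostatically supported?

3.78 km

Balancing pressure at the compensation depth: ρ_c h = (ρ_m − ρ_c) r.
h = r (ρ_m − ρ_c) / ρ_c = 20.5 km × (3202 − 2703) / 2703 = 3.78 km.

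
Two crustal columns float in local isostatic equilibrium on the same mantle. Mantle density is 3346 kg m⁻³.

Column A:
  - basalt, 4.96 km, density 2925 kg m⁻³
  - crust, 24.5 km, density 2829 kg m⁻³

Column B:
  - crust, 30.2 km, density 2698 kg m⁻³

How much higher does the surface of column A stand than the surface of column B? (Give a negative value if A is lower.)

−1.44 km

For any compensation level in the mantle, the mantle terms cancel and isostasy reduces to e = (Σt_A − Σt_B) − (Σ(ρt)_A − Σ(ρt)_B) / ρ_m.
Σt_A = 29.46 km; Σt_B = 30.2 km; Σ(ρt)_A = 83818.5; Σ(ρt)_B = 81479.6 (in km·kg m⁻³).
e = (29.46 − 30.2) − (83818.5 − 81479.6) / 3346 = −1.44 km.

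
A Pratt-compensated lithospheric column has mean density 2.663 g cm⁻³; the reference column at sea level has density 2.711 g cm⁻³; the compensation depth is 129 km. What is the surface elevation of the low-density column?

2.33 km

ρ_ref D = ρ (D + h) → h = D (ρ_ref − ρ)/ρ.
h = 129 km × (2.711 − 2.663)/2.663 = 2.33 km.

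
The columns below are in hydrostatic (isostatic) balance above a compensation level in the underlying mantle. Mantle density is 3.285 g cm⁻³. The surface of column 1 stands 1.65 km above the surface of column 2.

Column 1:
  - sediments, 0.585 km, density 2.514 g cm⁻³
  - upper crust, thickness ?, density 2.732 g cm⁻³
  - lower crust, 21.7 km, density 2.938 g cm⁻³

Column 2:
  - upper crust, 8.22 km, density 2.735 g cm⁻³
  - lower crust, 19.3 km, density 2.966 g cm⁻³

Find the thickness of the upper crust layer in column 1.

14.7 km

Take the compensation level at the base of the deeper column (depth z_c below the surface of column 1) and equate Σ ρ_i t_i down to z_c; mantle fills any gap and the z_c terms cancel.
Column 1: 0.585×2.514 + x×2.732 + 21.7×2.938 + (z_c − 22.285 − x)×3.285
Column 2: 1.65×0 + 8.22×2.735 + 19.3×2.966 + (z_c − 1.65 − 27.52)×3.285
The z_c×3.285 term appears on both sides and cancels. Collect the known terms of each column as K = Σ(ρt)_known − 3.285 × (depth of known layers): K_1 = 65.22529 − 3.285×22.285 = −7.980935; K_2 = 79.7255 − 3.285×(1.65 + 27.52) = −16.09795.
Balance: K_1 − x×(3.285 − 2.732) = K_2, so x = (K_1 − K_2)/(3.285 − 2.732) = 8.11702/0.553 = 14.7 km.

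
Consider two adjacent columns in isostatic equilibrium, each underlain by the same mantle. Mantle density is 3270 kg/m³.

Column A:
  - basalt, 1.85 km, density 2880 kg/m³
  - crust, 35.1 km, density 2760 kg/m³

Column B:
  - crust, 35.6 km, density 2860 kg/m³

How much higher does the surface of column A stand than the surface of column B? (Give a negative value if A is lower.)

1.23 km

For any compensation level in the mantle, the mantle terms cancel and isostasy reduces to e = (Σt_A − Σt_B) − (Σ(ρt)_A − Σ(ρt)_B) / ρ_m.
Σt_A = 36.95 km; Σt_B = 35.6 km; Σ(ρt)_A = 102204; Σ(ρt)_B = 101816 (in km·kg/m³).
e = (36.95 − 35.6) − (102204 − 101816) / 3270 = 1.23 km.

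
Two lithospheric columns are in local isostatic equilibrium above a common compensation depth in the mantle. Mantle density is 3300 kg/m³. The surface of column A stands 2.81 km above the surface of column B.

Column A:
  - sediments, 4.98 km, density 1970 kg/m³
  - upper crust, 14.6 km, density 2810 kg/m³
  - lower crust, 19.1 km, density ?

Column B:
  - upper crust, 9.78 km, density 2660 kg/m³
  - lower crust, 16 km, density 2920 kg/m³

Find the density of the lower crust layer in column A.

Take the compensation level at the base of the deeper column (depth z_c below the surface of column A) and equate Σ ρ_i t_i down to z_c; mantle fills any gap and the z_c terms cancel.
Column A: 4.98×1970 + 14.6×2810 + 19.1×ρ + (z_c − 38.68)×3300
Column B: 2.81×0 + 9.78×2660 + 16×2920 + (z_c − 2.81 − 25.78)×3300
The z_c×3300 term appears on both sides and cancels. Collect the known terms of each column as K = Σ(ρt)_known − 3300 × (depth of known layers): K_A = 50836.6 − 3300×38.68 = −76807.4; K_B = 72734.8 − 3300×(2.81 + 25.78) = −21612.2.
Balance: K_A + 19.1×ρ = K_B, so ρ = (K_B − K_A)/19.1 = 55195.2/19.1 = 2890 kg/m³.

2890 kg/m³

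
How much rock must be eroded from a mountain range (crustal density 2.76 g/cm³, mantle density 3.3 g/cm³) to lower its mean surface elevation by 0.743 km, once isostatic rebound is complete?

Net drop Δ = e − u = e − e ρ_c/ρ_m = e (ρ_m − ρ_c)/ρ_m.
e = Δ ρ_m/(ρ_m − ρ_c) = 0.743 km × 3.3/0.54 = 4.54 km.

4.54 km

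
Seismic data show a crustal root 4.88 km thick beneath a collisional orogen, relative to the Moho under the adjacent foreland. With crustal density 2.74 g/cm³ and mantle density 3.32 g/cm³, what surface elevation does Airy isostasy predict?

1.03 km

Balancing pressure at the compensation depth: ρ_c h = (ρ_m − ρ_c) r.
h = r (ρ_m − ρ_c) / ρ_c = 4.88 km × (3.32 − 2.74) / 2.74 = 1.03 km.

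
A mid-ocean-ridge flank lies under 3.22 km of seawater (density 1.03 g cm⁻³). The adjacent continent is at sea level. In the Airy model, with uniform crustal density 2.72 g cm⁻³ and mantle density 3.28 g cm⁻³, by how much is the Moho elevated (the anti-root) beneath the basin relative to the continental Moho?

9.72 km

Equating mass per unit area of the two columns: replacing crust with seawater at the top is compensated by replacing crust with mantle at the base: d (ρ_c − ρ_w) = a (ρ_m − ρ_c).
a = d (ρ_c − ρ_w)/(ρ_m − ρ_c) = 3.22 km × 1.69/0.56 = 9.72 km.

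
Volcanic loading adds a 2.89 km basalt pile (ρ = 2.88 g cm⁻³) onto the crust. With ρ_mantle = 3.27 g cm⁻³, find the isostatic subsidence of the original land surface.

2.55 km

Subaerial loading: s = t ρ_load / ρ_m.
s = 2.89 km × 2.88/3.27 = 2.55 km.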